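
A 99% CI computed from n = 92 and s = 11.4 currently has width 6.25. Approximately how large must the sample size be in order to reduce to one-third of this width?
n ≈ 828

CI width ∝ 1/√n
To reduce width by factor 3, need √n to grow by 3 → need 3² = 9 times as many samples.

Current: n = 92, width = 6.25
New: n = 828, width ≈ 2.05

Width reduced by factor of 6.25/2.05 = 3.05.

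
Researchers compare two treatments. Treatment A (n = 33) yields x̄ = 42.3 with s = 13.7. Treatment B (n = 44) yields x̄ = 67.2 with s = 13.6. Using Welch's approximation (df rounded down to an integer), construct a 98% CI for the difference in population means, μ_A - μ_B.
(-32.39, -17.41)

Difference: x̄₁ - x̄₂ = -24.90
SE = √(s₁²/n₁ + s₂²/n₂) = √(13.7²/33 + 13.6²/44) = 3.1450
df = 68.81 → 68 (Welch–Satterthwaite, rounded down)
t* = 2.382

CI: -24.90 ± 2.382 · 3.1450 = -24.90 ± 7.49 = (-32.39, -17.41)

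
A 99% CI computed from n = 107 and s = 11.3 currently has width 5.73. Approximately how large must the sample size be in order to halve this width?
n ≈ 428

CI width ∝ 1/√n
To reduce width by factor 2, need √n to grow by 2 → need 2² = 4 times as many samples.

Current: n = 107, width = 5.73
New: n = 428, width ≈ 2.83

Width reduced by factor of 5.73/2.83 = 2.02.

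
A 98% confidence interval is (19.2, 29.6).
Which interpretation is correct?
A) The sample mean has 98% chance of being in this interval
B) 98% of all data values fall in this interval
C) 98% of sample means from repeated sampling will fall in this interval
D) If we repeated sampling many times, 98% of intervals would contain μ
D

A) Wrong — x̄ is observed and sits in the interval by construction.
B) Wrong — a CI is about the parameter μ, not individual data values.
C) Wrong — coverage applies to intervals containing μ, not to future x̄ values.
D) Correct — this is the frequentist long-run coverage interpretation.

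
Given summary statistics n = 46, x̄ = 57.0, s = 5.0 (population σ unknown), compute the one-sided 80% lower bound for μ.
μ ≥ 56.37

Lower bound (one-sided):
t* = 0.850 (one-sided for 80%)
Lower bound = x̄ - t* · s/√n = 57.0 - 0.850 · 5.0/√46 = 56.37

We are 80% confident that μ ≥ 56.37.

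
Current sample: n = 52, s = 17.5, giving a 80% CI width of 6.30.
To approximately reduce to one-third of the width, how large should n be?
n ≈ 468

CI width ∝ 1/√n
To reduce width by factor 3, need √n to grow by 3 → need 3² = 9 times as many samples.

Current: n = 52, width = 6.30
New: n = 468, width ≈ 2.08

Width reduced by factor of 6.30/2.08 = 3.03.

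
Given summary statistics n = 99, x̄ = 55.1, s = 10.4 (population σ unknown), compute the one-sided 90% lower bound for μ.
μ ≥ 53.75

Lower bound (one-sided):
t* = 1.290 (one-sided for 90%)
Lower bound = x̄ - t* · s/√n = 55.1 - 1.290 · 10.4/√99 = 53.75

We are 90% confident that μ ≥ 53.75.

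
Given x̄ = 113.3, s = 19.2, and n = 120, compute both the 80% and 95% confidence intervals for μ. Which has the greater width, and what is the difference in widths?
95% CI is wider by 2.42

df = 119
80% CI: t* = 1.289, (111.04, 115.56), width = 2 · t* · s/√n = 4.52
95% CI: t* = 1.980, (109.83, 116.77), width = 2 · t* · s/√n = 6.94

The 95% CI is wider by 6.94 - 4.52 = 2.42.
Higher confidence requires a wider interval.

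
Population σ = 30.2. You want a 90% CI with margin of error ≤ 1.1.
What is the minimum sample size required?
n ≥ 2040

For margin E ≤ 1.1:
n ≥ (z* · σ / E)²
n ≥ (1.645 · 30.2 / 1.1)²
n ≥ 2039.67

Minimum n = 2040 (rounding up)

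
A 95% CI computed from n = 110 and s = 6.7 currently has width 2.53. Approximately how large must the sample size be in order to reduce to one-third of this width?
n ≈ 990

CI width ∝ 1/√n
To reduce width by factor 3, need √n to grow by 3 → need 3² = 9 times as many samples.

Current: n = 110, width = 2.53
New: n = 990, width ≈ 0.84

Width reduced by factor of 2.53/0.84 = 3.01.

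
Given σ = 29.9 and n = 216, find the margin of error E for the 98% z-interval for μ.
Margin of error = 4.73

Margin of error = z* · σ/√n
= 2.326 · 29.9/√216
= 2.326 · 29.9/14.6969
= 4.73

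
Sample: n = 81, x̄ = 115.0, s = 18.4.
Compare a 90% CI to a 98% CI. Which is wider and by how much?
98% CI is wider by 2.91

df = 80
90% CI: t* = 1.664, (111.60, 118.40), width = 2 · t* · s/√n = 6.80
98% CI: t* = 2.374, (110.15, 119.85), width = 2 · t* · s/√n = 9.71

The 98% CI is wider by 9.71 - 6.80 = 2.91.
Higher confidence requires a wider interval.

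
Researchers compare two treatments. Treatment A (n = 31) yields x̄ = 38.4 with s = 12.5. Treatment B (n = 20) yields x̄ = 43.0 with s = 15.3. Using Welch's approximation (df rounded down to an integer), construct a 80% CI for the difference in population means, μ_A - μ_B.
(-9.95, 0.75)

Difference: x̄₁ - x̄₂ = -4.60
SE = √(s₁²/n₁ + s₂²/n₂) = √(12.5²/31 + 15.3²/20) = 4.0920
df = 34.80 → 34 (Welch–Satterthwaite, rounded down)
t* = 1.307

CI: -4.60 ± 1.307 · 4.0920 = -4.60 ± 5.35 = (-9.95, 0.75)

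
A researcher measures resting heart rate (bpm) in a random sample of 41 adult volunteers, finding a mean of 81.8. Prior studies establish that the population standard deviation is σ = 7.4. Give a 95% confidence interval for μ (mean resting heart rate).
(79.53, 84.07)

z-interval (σ known):
z* = 1.960 for 95% confidence

Margin of error = z* · σ/√n = 1.960 · 7.4/√41 = 2.27

CI: (81.8 - 2.27, 81.8 + 2.27) = (79.53, 84.07)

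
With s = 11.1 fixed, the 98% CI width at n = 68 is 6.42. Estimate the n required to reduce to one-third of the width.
n ≈ 612

CI width ∝ 1/√n
To reduce width by factor 3, need √n to grow by 3 → need 3² = 9 times as many samples.

Current: n = 68, width = 6.42
New: n = 612, width ≈ 2.09

Width reduced by factor of 6.42/2.09 = 3.07.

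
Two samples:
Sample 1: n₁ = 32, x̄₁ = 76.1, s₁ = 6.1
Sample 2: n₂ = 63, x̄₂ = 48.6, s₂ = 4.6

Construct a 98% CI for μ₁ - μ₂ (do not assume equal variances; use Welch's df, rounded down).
(24.56, 30.44)

Difference: x̄₁ - x̄₂ = 27.50
SE = √(s₁²/n₁ + s₂²/n₂) = √(6.1²/32 + 4.6²/63) = 1.2242
df = 49.43 → 49 (Welch–Satterthwaite, rounded down)
t* = 2.405

CI: 27.50 ± 2.405 · 1.2242 = 27.50 ± 2.94 = (24.56, 30.44)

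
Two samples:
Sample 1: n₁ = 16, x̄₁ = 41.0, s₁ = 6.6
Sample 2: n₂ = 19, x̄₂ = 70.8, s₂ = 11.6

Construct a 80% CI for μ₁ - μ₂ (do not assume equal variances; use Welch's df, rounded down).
(-33.91, -25.69)

Difference: x̄₁ - x̄₂ = -29.80
SE = √(s₁²/n₁ + s₂²/n₂) = √(6.6²/16 + 11.6²/19) = 3.1312
df = 29.30 → 29 (Welch–Satterthwaite, rounded down)
t* = 1.311

CI: -29.80 ± 1.311 · 3.1312 = -29.80 ± 4.11 = (-33.91, -25.69)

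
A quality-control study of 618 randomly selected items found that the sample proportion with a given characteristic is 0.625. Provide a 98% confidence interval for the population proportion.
(0.580, 0.670)

Proportion CI:
SE = √(p̂(1-p̂)/n) = √(0.625 · 0.375 / 618) = 0.01947

z* = 2.326
Margin = z* · SE = 2.326 · 0.01947 = 0.0453

CI: 0.625 ± 0.0453 = (0.580, 0.670)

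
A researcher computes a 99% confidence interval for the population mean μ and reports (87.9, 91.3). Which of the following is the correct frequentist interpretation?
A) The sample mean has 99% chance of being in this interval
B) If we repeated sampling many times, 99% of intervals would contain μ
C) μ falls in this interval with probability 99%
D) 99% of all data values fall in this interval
B

A) Wrong — x̄ is observed and sits in the interval by construction.
B) Correct — this is the frequentist long-run coverage interpretation.
C) Wrong — μ is fixed; the randomness lives in the interval, not in μ.
D) Wrong — a CI is about the parameter μ, not individual data values.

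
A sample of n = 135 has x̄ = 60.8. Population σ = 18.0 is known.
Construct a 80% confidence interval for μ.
(58.81, 62.79)

z-interval (σ known):
z* = 1.282 for 80% confidence

Margin of error = z* · σ/√n = 1.282 · 18.0/√135 = 1.99

CI: (60.8 - 1.99, 60.8 + 1.99) = (58.81, 62.79)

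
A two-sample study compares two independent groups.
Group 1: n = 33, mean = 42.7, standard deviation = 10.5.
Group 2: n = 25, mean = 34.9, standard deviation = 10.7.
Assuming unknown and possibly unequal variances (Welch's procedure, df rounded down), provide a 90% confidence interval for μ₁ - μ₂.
(3.09, 12.51)

Difference: x̄₁ - x̄₂ = 7.80
SE = √(s₁²/n₁ + s₂²/n₂) = √(10.5²/33 + 10.7²/25) = 2.8143
df = 51.31 → 51 (Welch–Satterthwaite, rounded down)
t* = 1.675

CI: 7.80 ± 1.675 · 2.8143 = 7.80 ± 4.71 = (3.09, 12.51)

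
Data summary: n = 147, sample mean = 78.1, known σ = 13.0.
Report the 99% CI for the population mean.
(75.34, 80.86)

z-interval (σ known):
z* = 2.576 for 99% confidence

Margin of error = z* · σ/√n = 2.576 · 13.0/√147 = 2.76

CI: (78.1 - 2.76, 78.1 + 2.76) = (75.34, 80.86)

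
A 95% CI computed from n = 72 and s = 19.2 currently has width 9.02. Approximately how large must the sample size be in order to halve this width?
n ≈ 288

CI width ∝ 1/√n
To reduce width by factor 2, need √n to grow by 2 → need 2² = 4 times as many samples.

Current: n = 72, width = 9.02
New: n = 288, width ≈ 4.45

Width reduced by factor of 9.02/4.45 = 2.03.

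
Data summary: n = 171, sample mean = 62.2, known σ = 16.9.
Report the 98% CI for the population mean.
(59.19, 65.21)

z-interval (σ known):
z* = 2.326 for 98% confidence

Margin of error = z* · σ/√n = 2.326 · 16.9/√171 = 3.01

CI: (62.2 - 3.01, 62.2 + 3.01) = (59.19, 65.21)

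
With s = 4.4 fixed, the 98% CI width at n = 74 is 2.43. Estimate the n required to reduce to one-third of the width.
n ≈ 666

CI width ∝ 1/√n
To reduce width by factor 3, need √n to grow by 3 → need 3² = 9 times as many samples.

Current: n = 74, width = 2.43
New: n = 666, width ≈ 0.80

Width reduced by factor of 2.43/0.80 = 3.04.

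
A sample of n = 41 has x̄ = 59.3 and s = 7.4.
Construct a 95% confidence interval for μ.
(56.96, 61.64)

t-interval (σ unknown):
df = n - 1 = 40
t* = 2.021 for 95% confidence

Margin of error = t* · s/√n = 2.021 · 7.4/√41 = 2.34

CI: (56.96, 61.64)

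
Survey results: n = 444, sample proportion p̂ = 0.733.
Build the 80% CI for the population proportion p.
(0.706, 0.760)

Proportion CI:
SE = √(p̂(1-p̂)/n) = √(0.733 · 0.267 / 444) = 0.02100

z* = 1.282
Margin = z* · SE = 1.282 · 0.02100 = 0.0269

CI: 0.733 ± 0.0269 = (0.706, 0.760)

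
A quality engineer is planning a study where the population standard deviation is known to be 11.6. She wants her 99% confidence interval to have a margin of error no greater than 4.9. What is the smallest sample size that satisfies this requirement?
n ≥ 38

For margin E ≤ 4.9:
n ≥ (z* · σ / E)²
n ≥ (2.576 · 11.6 / 4.9)²
n ≥ 37.19

Minimum n = 38 (rounding up)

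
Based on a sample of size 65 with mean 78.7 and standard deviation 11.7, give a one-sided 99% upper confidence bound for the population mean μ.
μ ≤ 82.16

Upper bound (one-sided):
t* = 2.386 (one-sided for 99%)
Upper bound = x̄ + t* · s/√n = 78.7 + 2.386 · 11.7/√65 = 82.16

We are 99% confident that μ ≤ 82.16.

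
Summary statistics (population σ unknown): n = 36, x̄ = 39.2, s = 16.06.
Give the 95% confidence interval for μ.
(33.77, 44.63)

t-interval (σ unknown):
df = n - 1 = 35
t* = 2.030 for 95% confidence

Margin of error = t* · s/√n = 2.030 · 16.06/√36 = 5.43

CI: (33.77, 44.63)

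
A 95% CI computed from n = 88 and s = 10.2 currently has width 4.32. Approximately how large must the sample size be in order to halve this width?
n ≈ 352

CI width ∝ 1/√n
To reduce width by factor 2, need √n to grow by 2 → need 2² = 4 times as many samples.

Current: n = 88, width = 4.32
New: n = 352, width ≈ 2.14

Width reduced by factor of 4.32/2.14 = 2.02.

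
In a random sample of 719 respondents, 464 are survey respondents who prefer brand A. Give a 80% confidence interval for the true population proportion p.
(0.622, 0.668)

Proportion CI:
p̂ = 464/719 = 0.64534
SE = √(p̂(1-p̂)/n) = √(0.64534 · 0.35466 / 719) = 0.01784

z* = 1.282
Margin = z* · SE = 1.282 · 0.01784 = 0.0229

CI: 0.64534 ± 0.0229 = (0.622, 0.668)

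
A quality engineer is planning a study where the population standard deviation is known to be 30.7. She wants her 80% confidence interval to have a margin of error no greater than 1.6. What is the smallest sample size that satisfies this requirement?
n ≥ 606

For margin E ≤ 1.6:
n ≥ (z* · σ / E)²
n ≥ (1.282 · 30.7 / 1.6)²
n ≥ 605.08

Minimum n = 606 (rounding up)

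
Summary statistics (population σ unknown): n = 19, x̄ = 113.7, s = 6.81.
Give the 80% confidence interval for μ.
(111.62, 115.78)

t-interval (σ unknown):
df = n - 1 = 18
t* = 1.330 for 80% confidence

Margin of error = t* · s/√n = 1.330 · 6.81/√19 = 2.08

CI: (111.62, 115.78)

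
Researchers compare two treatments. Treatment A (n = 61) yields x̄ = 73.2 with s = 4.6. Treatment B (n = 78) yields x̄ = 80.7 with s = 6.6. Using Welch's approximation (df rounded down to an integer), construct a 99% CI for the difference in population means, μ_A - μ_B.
(-9.99, -5.01)

Difference: x̄₁ - x̄₂ = -7.50
SE = √(s₁²/n₁ + s₂²/n₂) = √(4.6²/61 + 6.6²/78) = 0.9515
df = 135.35 → 135 (Welch–Satterthwaite, rounded down)
t* = 2.613

CI: -7.50 ± 2.613 · 0.9515 = -7.50 ± 2.49 = (-9.99, -5.01)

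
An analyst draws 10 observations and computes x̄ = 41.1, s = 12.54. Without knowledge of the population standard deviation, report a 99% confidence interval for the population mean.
(28.21, 53.99)

t-interval (σ unknown):
df = n - 1 = 9
t* = 3.250 for 99% confidence

Margin of error = t* · s/√n = 3.250 · 12.54/√10 = 12.89

CI: (28.21, 53.99)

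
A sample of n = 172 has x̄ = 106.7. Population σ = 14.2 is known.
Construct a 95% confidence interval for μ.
(104.58, 108.82)

z-interval (σ known):
z* = 1.960 for 95% confidence

Margin of error = z* · σ/√n = 1.960 · 14.2/√172 = 2.12

CI: (106.7 - 2.12, 106.7 + 2.12) = (104.58, 108.82)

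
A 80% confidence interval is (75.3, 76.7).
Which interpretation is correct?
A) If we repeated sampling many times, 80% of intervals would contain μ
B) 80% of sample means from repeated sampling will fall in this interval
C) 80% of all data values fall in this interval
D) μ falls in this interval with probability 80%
A

A) Correct — this is the frequentist long-run coverage interpretation.
B) Wrong — coverage applies to intervals containing μ, not to future x̄ values.
C) Wrong — a CI is about the parameter μ, not individual data values.
D) Wrong — μ is fixed; the randomness lives in the interval, not in μ.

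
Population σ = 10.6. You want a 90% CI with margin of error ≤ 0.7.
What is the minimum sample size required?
n ≥ 621

For margin E ≤ 0.7:
n ≥ (z* · σ / E)²
n ≥ (1.645 · 10.6 / 0.7)²
n ≥ 620.51

Minimum n = 621 (rounding up)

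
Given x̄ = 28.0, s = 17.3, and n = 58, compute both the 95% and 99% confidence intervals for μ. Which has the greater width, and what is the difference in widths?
99% CI is wider by 3.01

df = 57
95% CI: t* = 2.002, (23.45, 32.55), width = 2 · t* · s/√n = 9.10
99% CI: t* = 2.665, (21.95, 34.05), width = 2 · t* · s/√n = 12.11

The 99% CI is wider by 12.11 - 9.10 = 3.01.
Higher confidence requires a wider interval.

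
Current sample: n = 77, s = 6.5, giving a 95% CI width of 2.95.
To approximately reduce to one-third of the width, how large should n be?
n ≈ 693

CI width ∝ 1/√n
To reduce width by factor 3, need √n to grow by 3 → need 3² = 9 times as many samples.

Current: n = 77, width = 2.95
New: n = 693, width ≈ 0.97

Width reduced by factor of 2.95/0.97 = 3.04.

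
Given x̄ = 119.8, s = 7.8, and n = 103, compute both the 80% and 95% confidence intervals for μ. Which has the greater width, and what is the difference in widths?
95% CI is wider by 1.07

df = 102
80% CI: t* = 1.290, (118.81, 120.79), width = 2 · t* · s/√n = 1.98
95% CI: t* = 1.983, (118.28, 121.32), width = 2 · t* · s/√n = 3.05

The 95% CI is wider by 3.05 - 1.98 = 1.07.
Higher confidence requires a wider interval.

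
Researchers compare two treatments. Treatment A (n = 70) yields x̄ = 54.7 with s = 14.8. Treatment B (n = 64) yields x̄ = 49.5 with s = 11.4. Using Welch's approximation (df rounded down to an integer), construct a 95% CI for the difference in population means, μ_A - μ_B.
(0.70, 9.70)

Difference: x̄₁ - x̄₂ = 5.20
SE = √(s₁²/n₁ + s₂²/n₂) = √(14.8²/70 + 11.4²/64) = 2.2715
df = 128.39 → 128 (Welch–Satterthwaite, rounded down)
t* = 1.979

CI: 5.20 ± 1.979 · 2.2715 = 5.20 ± 4.50 = (0.70, 9.70)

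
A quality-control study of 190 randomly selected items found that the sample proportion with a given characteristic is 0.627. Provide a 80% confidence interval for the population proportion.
(0.582, 0.672)

Proportion CI:
SE = √(p̂(1-p̂)/n) = √(0.627 · 0.373 / 190) = 0.03508

z* = 1.282
Margin = z* · SE = 1.282 · 0.03508 = 0.0450

CI: 0.627 ± 0.0450 = (0.582, 0.672)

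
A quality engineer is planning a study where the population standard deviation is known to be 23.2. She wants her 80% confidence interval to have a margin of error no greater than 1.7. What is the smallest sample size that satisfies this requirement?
n ≥ 307

For margin E ≤ 1.7:
n ≥ (z* · σ / E)²
n ≥ (1.282 · 23.2 / 1.7)²
n ≥ 306.09

Minimum n = 307 (rounding up)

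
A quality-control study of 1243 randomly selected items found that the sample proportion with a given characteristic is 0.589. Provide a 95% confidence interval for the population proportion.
(0.562, 0.616)

Proportion CI:
SE = √(p̂(1-p̂)/n) = √(0.589 · 0.411 / 1243) = 0.01396

z* = 1.960
Margin = z* · SE = 1.960 · 0.01396 = 0.0274

CI: 0.589 ± 0.0274 = (0.562, 0.616)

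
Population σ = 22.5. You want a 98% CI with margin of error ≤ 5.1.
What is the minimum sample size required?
n ≥ 106

For margin E ≤ 5.1:
n ≥ (z* · σ / E)²
n ≥ (2.326 · 22.5 / 5.1)²
n ≥ 105.30

Minimum n = 106 (rounding up)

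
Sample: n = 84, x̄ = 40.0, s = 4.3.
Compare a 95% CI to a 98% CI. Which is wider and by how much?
98% CI is wider by 0.36

df = 83
95% CI: t* = 1.989, (39.07, 40.93), width = 2 · t* · s/√n = 1.87
98% CI: t* = 2.372, (38.89, 41.11), width = 2 · t* · s/√n = 2.23

The 98% CI is wider by 2.23 - 1.87 = 0.36.
Higher confidence requires a wider interval.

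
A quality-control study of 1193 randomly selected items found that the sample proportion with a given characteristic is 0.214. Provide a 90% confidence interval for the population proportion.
(0.194, 0.234)

Proportion CI:
SE = √(p̂(1-p̂)/n) = √(0.214 · 0.786 / 1193) = 0.01187

z* = 1.645
Margin = z* · SE = 1.645 · 0.01187 = 0.0195

CI: 0.214 ± 0.0195 = (0.194, 0.234)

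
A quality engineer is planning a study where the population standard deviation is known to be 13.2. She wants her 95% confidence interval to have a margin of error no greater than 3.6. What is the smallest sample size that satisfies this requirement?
n ≥ 52

For margin E ≤ 3.6:
n ≥ (z* · σ / E)²
n ≥ (1.960 · 13.2 / 3.6)²
n ≥ 51.65

Minimum n = 52 (rounding up)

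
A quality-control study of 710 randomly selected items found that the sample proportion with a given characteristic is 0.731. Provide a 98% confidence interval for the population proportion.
(0.692, 0.770)

Proportion CI:
SE = √(p̂(1-p̂)/n) = √(0.731 · 0.269 / 710) = 0.01664

z* = 2.326
Margin = z* · SE = 2.326 · 0.01664 = 0.0387

CI: 0.731 ± 0.0387 = (0.692, 0.770)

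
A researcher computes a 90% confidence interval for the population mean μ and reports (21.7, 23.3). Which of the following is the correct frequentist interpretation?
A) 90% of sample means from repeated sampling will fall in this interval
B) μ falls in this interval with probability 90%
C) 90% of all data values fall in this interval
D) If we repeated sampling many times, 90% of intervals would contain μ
D

A) Wrong — coverage applies to intervals containing μ, not to future x̄ values.
B) Wrong — μ is fixed; the randomness lives in the interval, not in μ.
C) Wrong — a CI is about the parameter μ, not individual data values.
D) Correct — this is the frequentist long-run coverage interpretation.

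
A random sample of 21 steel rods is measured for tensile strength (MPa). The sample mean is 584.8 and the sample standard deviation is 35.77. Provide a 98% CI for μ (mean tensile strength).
(565.07, 604.53)

t-interval (σ unknown):
df = n - 1 = 20
t* = 2.528 for 98% confidence

Margin of error = t* · s/√n = 2.528 · 35.77/√21 = 19.73

CI: (565.07, 604.53)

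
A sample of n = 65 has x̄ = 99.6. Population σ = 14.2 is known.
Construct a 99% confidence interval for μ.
(95.06, 104.14)

z-interval (σ known):
z* = 2.576 for 99% confidence

Margin of error = z* · σ/√n = 2.576 · 14.2/√65 = 4.54

CI: (99.6 - 4.54, 99.6 + 4.54) = (95.06, 104.14)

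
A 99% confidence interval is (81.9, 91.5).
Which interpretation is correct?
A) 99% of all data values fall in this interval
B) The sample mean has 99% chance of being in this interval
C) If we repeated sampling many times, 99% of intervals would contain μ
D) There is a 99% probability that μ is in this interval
C

A) Wrong — a CI is about the parameter μ, not individual data values.
B) Wrong — x̄ is observed and sits in the interval by construction.
C) Correct — this is the frequentist long-run coverage interpretation.
D) Wrong — μ is fixed; the randomness lives in the interval, not in μ.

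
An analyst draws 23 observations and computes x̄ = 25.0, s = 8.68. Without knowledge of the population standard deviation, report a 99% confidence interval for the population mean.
(19.90, 30.10)

t-interval (σ unknown):
df = n - 1 = 22
t* = 2.819 for 99% confidence

Margin of error = t* · s/√n = 2.819 · 8.68/√23 = 5.10

CI: (19.90, 30.10)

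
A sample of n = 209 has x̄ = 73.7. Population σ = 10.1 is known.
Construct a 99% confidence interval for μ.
(71.90, 75.50)

z-interval (σ known):
z* = 2.576 for 99% confidence

Margin of error = z* · σ/√n = 2.576 · 10.1/√209 = 1.80

CI: (73.7 - 1.80, 73.7 + 1.80) = (71.90, 75.50)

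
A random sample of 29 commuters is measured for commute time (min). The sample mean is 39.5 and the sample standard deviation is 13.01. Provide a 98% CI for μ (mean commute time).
(33.54, 45.46)

t-interval (σ unknown):
df = n - 1 = 28
t* = 2.467 for 98% confidence

Margin of error = t* · s/√n = 2.467 · 13.01/√29 = 5.96

CI: (33.54, 45.46)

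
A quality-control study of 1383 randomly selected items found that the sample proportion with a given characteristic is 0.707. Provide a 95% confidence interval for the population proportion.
(0.683, 0.731)

Proportion CI:
SE = √(p̂(1-p̂)/n) = √(0.707 · 0.293 / 1383) = 0.01224

z* = 1.960
Margin = z* · SE = 1.960 · 0.01224 = 0.0240

CI: 0.707 ± 0.0240 = (0.683, 0.731)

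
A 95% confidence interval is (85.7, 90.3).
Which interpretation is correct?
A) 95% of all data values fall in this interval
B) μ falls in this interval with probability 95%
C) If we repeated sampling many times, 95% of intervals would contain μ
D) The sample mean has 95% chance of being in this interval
C

A) Wrong — a CI is about the parameter μ, not individual data values.
B) Wrong — μ is fixed; the randomness lives in the interval, not in μ.
C) Correct — this is the frequentist long-run coverage interpretation.
D) Wrong — x̄ is observed and sits in the interval by construction.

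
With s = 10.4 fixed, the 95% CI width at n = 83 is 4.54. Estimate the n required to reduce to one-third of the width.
n ≈ 747

CI width ∝ 1/√n
To reduce width by factor 3, need √n to grow by 3 → need 3² = 9 times as many samples.

Current: n = 83, width = 4.54
New: n = 747, width ≈ 1.49

Width reduced by factor of 4.54/1.49 = 3.05.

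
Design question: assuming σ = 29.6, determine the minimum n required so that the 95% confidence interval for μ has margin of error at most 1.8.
n ≥ 1039

For margin E ≤ 1.8:
n ≥ (z* · σ / E)²
n ≥ (1.960 · 29.6 / 1.8)²
n ≥ 1038.84

Minimum n = 1039 (rounding up)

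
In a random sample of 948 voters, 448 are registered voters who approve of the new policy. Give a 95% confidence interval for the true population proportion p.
(0.441, 0.504)

Proportion CI:
p̂ = 448/948 = 0.47257
SE = √(p̂(1-p̂)/n) = √(0.47257 · 0.52743 / 948) = 0.01621

z* = 1.960
Margin = z* · SE = 1.960 · 0.01621 = 0.0318

CI: 0.47257 ± 0.0318 = (0.441, 0.504)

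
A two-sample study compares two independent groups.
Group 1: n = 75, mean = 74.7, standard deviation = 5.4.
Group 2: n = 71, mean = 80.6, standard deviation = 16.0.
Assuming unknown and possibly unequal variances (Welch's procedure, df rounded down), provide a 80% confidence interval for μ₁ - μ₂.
(-8.48, -3.32)

Difference: x̄₁ - x̄₂ = -5.90
SE = √(s₁²/n₁ + s₂²/n₂) = √(5.4²/75 + 16.0²/71) = 1.9986
df = 84.98 → 84 (Welch–Satterthwaite, rounded down)
t* = 1.292

CI: -5.90 ± 1.292 · 1.9986 = -5.90 ± 2.58 = (-8.48, -3.32)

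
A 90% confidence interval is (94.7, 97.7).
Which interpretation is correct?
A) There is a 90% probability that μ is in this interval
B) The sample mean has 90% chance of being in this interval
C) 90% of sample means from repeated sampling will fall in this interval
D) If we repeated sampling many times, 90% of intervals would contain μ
D

A) Wrong — μ is fixed; the randomness lives in the interval, not in μ.
B) Wrong — x̄ is observed and sits in the interval by construction.
C) Wrong — coverage applies to intervals containing μ, not to future x̄ values.
D) Correct — this is the frequentist long-run coverage interpretation.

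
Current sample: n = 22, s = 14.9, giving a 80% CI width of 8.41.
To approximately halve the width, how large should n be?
n ≈ 88

CI width ∝ 1/√n
To reduce width by factor 2, need √n to grow by 2 → need 2² = 4 times as many samples.

Current: n = 22, width = 8.41
New: n = 88, width ≈ 4.10

Width reduced by factor of 8.41/4.10 = 2.05.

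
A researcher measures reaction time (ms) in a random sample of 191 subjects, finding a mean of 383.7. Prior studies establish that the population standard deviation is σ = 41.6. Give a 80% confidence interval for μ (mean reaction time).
(379.84, 387.56)

z-interval (σ known):
z* = 1.282 for 80% confidence

Margin of error = z* · σ/√n = 1.282 · 41.6/√191 = 3.86

CI: (383.7 - 3.86, 383.7 + 3.86) = (379.84, 387.56)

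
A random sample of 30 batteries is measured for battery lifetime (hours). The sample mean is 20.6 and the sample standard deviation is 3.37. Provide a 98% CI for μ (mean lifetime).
(19.09, 22.11)

t-interval (σ unknown):
df = n - 1 = 29
t* = 2.462 for 98% confidence

Margin of error = t* · s/√n = 2.462 · 3.37/√30 = 1.51

CI: (19.09, 22.11)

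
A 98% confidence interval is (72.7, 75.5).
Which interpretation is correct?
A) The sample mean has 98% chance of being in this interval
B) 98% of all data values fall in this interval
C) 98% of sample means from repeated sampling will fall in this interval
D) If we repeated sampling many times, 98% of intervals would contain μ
D

A) Wrong — x̄ is observed and sits in the interval by construction.
B) Wrong — a CI is about the parameter μ, not individual data values.
C) Wrong — coverage applies to intervals containing μ, not to future x̄ values.
D) Correct — this is the frequentist long-run coverage interpretation.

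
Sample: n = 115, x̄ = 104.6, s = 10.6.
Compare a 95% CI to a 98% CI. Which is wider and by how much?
98% CI is wider by 0.75

df = 114
95% CI: t* = 1.981, (102.64, 106.56), width = 2 · t* · s/√n = 3.92
98% CI: t* = 2.360, (102.27, 106.93), width = 2 · t* · s/√n = 4.67

The 98% CI is wider by 4.67 - 3.92 = 0.75.
Higher confidence requires a wider interval.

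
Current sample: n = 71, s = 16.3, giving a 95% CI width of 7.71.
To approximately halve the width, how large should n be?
n ≈ 284

CI width ∝ 1/√n
To reduce width by factor 2, need √n to grow by 2 → need 2² = 4 times as many samples.

Current: n = 71, width = 7.71
New: n = 284, width ≈ 3.81

Width reduced by factor of 7.71/3.81 = 2.02.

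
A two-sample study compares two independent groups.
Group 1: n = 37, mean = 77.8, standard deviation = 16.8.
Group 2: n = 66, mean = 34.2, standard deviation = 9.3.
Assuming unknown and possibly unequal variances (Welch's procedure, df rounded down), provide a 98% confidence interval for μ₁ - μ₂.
(36.40, 50.80)

Difference: x̄₁ - x̄₂ = 43.60
SE = √(s₁²/n₁ + s₂²/n₂) = √(16.8²/37 + 9.3²/66) = 2.9897
df = 48.64 → 48 (Welch–Satterthwaite, rounded down)
t* = 2.407

CI: 43.60 ± 2.407 · 2.9897 = 43.60 ± 7.20 = (36.40, 50.80)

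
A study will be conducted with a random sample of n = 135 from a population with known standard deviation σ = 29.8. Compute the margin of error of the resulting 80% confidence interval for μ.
Margin of error = 3.29

Margin of error = z* · σ/√n
= 1.282 · 29.8/√135
= 1.282 · 29.8/11.6190
= 3.29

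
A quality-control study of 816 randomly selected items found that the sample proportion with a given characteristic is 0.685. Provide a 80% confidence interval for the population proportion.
(0.664, 0.706)

Proportion CI:
SE = √(p̂(1-p̂)/n) = √(0.685 · 0.315 / 816) = 0.01626

z* = 1.282
Margin = z* · SE = 1.282 · 0.01626 = 0.0208

CI: 0.685 ± 0.0208 = (0.664, 0.706)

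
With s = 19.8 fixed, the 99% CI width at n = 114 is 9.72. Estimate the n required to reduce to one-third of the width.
n ≈ 1026

CI width ∝ 1/√n
To reduce width by factor 3, need √n to grow by 3 → need 3² = 9 times as many samples.

Current: n = 114, width = 9.72
New: n = 1026, width ≈ 3.19

Width reduced by factor of 9.72/3.19 = 3.05.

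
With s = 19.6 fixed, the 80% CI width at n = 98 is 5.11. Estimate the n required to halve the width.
n ≈ 392

CI width ∝ 1/√n
To reduce width by factor 2, need √n to grow by 2 → need 2² = 4 times as many samples.

Current: n = 98, width = 5.11
New: n = 392, width ≈ 2.54

Width reduced by factor of 5.11/2.54 = 2.01.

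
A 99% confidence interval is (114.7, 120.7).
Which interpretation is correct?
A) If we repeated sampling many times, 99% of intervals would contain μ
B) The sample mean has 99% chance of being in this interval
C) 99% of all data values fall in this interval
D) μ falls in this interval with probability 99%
A

A) Correct — this is the frequentist long-run coverage interpretation.
B) Wrong — x̄ is observed and sits in the interval by construction.
C) Wrong — a CI is about the parameter μ, not individual data values.
D) Wrong — μ is fixed; the randomness lives in the interval, not in μ.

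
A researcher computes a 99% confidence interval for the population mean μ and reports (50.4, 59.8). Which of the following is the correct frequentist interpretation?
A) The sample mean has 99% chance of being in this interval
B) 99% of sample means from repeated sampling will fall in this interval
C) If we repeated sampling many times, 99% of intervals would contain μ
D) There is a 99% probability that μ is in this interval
C

A) Wrong — x̄ is observed and sits in the interval by construction.
B) Wrong — coverage applies to intervals containing μ, not to future x̄ values.
C) Correct — this is the frequentist long-run coverage interpretation.
D) Wrong — μ is fixed; the randomness lives in the interval, not in μ.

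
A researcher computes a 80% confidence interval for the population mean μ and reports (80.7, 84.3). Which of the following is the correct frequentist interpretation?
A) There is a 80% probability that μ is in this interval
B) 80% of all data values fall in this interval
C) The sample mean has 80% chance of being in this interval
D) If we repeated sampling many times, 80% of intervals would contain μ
D

A) Wrong — μ is fixed; the randomness lives in the interval, not in μ.
B) Wrong — a CI is about the parameter μ, not individual data values.
C) Wrong — x̄ is observed and sits in the interval by construction.
D) Correct — this is the frequentist long-run coverage interpretation.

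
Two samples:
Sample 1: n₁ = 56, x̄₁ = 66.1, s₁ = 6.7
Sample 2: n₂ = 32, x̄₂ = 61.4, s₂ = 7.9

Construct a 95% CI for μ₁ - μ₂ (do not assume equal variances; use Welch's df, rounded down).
(1.38, 8.02)

Difference: x̄₁ - x̄₂ = 4.70
SE = √(s₁²/n₁ + s₂²/n₂) = √(6.7²/56 + 7.9²/32) = 1.6589
df = 56.35 → 56 (Welch–Satterthwaite, rounded down)
t* = 2.003

CI: 4.70 ± 2.003 · 1.6589 = 4.70 ± 3.32 = (1.38, 8.02)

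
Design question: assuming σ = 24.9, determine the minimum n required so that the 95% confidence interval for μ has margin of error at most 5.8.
n ≥ 71

For margin E ≤ 5.8:
n ≥ (z* · σ / E)²
n ≥ (1.960 · 24.9 / 5.8)²
n ≥ 70.80

Minimum n = 71 (rounding up)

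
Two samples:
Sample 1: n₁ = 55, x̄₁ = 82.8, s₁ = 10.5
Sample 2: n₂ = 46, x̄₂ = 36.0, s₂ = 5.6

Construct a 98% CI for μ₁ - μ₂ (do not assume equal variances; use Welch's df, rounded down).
(42.91, 50.69)

Difference: x̄₁ - x̄₂ = 46.80
SE = √(s₁²/n₁ + s₂²/n₂) = √(10.5²/55 + 5.6²/46) = 1.6390
df = 85.16 → 85 (Welch–Satterthwaite, rounded down)
t* = 2.371

CI: 46.80 ± 2.371 · 1.6390 = 46.80 ± 3.89 = (42.91, 50.69)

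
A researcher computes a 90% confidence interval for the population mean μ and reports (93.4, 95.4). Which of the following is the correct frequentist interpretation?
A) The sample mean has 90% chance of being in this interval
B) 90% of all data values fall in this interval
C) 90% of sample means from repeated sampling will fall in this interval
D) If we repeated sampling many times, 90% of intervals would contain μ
D

A) Wrong — x̄ is observed and sits in the interval by construction.
B) Wrong — a CI is about the parameter μ, not individual data values.
C) Wrong — coverage applies to intervals containing μ, not to future x̄ values.
D) Correct — this is the frequentist long-run coverage interpretation.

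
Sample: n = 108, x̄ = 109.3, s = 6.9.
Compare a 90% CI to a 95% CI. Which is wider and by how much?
95% CI is wider by 0.43

df = 107
90% CI: t* = 1.659, (108.20, 110.40), width = 2 · t* · s/√n = 2.20
95% CI: t* = 1.982, (107.98, 110.62), width = 2 · t* · s/√n = 2.63

The 95% CI is wider by 2.63 - 2.20 = 0.43.
Higher confidence requires a wider interval.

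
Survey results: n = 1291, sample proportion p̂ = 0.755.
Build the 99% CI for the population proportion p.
(0.724, 0.786)

Proportion CI:
SE = √(p̂(1-p̂)/n) = √(0.755 · 0.245 / 1291) = 0.01197

z* = 2.576
Margin = z* · SE = 2.576 · 0.01197 = 0.0308

CI: 0.755 ± 0.0308 = (0.724, 0.786)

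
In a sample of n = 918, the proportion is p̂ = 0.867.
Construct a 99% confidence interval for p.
(0.838, 0.896)

Proportion CI:
SE = √(p̂(1-p̂)/n) = √(0.867 · 0.133 / 918) = 0.01121

z* = 2.576
Margin = z* · SE = 2.576 · 0.01121 = 0.0289

CI: 0.867 ± 0.0289 = (0.838, 0.896)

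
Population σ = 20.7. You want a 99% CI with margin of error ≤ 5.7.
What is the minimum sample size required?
n ≥ 88

For margin E ≤ 5.7:
n ≥ (z* · σ / E)²
n ≥ (2.576 · 20.7 / 5.7)²
n ≥ 87.52

Minimum n = 88 (rounding up)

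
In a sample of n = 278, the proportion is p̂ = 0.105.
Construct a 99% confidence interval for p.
(0.058, 0.152)

Proportion CI:
SE = √(p̂(1-p̂)/n) = √(0.105 · 0.895 / 278) = 0.01839

z* = 2.576
Margin = z* · SE = 2.576 · 0.01839 = 0.0474

CI: 0.105 ± 0.0474 = (0.058, 0.152)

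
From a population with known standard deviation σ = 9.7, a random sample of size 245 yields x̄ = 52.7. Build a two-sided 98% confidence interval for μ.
(51.26, 54.14)

z-interval (σ known):
z* = 2.326 for 98% confidence

Margin of error = z* · σ/√n = 2.326 · 9.7/√245 = 1.44

CI: (52.7 - 1.44, 52.7 + 1.44) = (51.26, 54.14)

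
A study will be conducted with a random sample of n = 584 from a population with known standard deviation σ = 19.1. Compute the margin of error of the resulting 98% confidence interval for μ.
Margin of error = 1.84

Margin of error = z* · σ/√n
= 2.326 · 19.1/√584
= 2.326 · 19.1/24.1661
= 1.84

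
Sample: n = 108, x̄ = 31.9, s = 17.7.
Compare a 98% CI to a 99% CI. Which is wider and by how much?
99% CI is wider by 0.88

df = 107
98% CI: t* = 2.362, (27.88, 35.92), width = 2 · t* · s/√n = 8.05
99% CI: t* = 2.623, (27.43, 36.37), width = 2 · t* · s/√n = 8.93

The 99% CI is wider by 8.93 - 8.05 = 0.88.
Higher confidence requires a wider interval.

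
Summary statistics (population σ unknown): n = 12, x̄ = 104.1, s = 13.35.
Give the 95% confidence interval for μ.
(95.62, 112.58)

t-interval (σ unknown):
df = n - 1 = 11
t* = 2.201 for 95% confidence

Margin of error = t* · s/√n = 2.201 · 13.35/√12 = 8.48

CI: (95.62, 112.58)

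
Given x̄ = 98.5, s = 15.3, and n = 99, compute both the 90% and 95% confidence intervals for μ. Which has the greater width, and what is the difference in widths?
95% CI is wider by 0.99

df = 98
90% CI: t* = 1.661, (95.95, 101.05), width = 2 · t* · s/√n = 5.11
95% CI: t* = 1.984, (95.45, 101.55), width = 2 · t* · s/√n = 6.10

The 95% CI is wider by 6.10 - 5.11 = 0.99.
Higher confidence requires a wider interval.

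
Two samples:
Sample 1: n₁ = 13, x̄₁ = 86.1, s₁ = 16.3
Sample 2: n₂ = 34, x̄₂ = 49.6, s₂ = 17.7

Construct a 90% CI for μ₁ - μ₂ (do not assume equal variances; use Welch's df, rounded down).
(27.17, 45.83)

Difference: x̄₁ - x̄₂ = 36.50
SE = √(s₁²/n₁ + s₂²/n₂) = √(16.3²/13 + 17.7²/34) = 5.4454
df = 23.52 → 23 (Welch–Satterthwaite, rounded down)
t* = 1.714

CI: 36.50 ± 1.714 · 5.4454 = 36.50 ± 9.33 = (27.17, 45.83)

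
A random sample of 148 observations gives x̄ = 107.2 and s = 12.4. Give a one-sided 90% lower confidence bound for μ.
μ ≥ 105.89

Lower bound (one-sided):
t* = 1.287 (one-sided for 90%)
Lower bound = x̄ - t* · s/√n = 107.2 - 1.287 · 12.4/√148 = 105.89

We are 90% confident that μ ≥ 105.89.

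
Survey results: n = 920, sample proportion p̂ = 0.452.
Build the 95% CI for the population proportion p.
(0.420, 0.484)

Proportion CI:
SE = √(p̂(1-p̂)/n) = √(0.452 · 0.548 / 920) = 0.01641

z* = 1.960
Margin = z* · SE = 1.960 · 0.01641 = 0.0322

CI: 0.452 ± 0.0322 = (0.420, 0.484)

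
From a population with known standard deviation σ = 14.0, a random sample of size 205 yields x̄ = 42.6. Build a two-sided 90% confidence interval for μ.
(40.99, 44.21)

z-interval (σ known):
z* = 1.645 for 90% confidence

Margin of error = z* · σ/√n = 1.645 · 14.0/√205 = 1.61

CI: (42.6 - 1.61, 42.6 + 1.61) = (40.99, 44.21)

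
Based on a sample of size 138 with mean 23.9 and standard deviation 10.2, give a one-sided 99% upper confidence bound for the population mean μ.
μ ≤ 25.94

Upper bound (one-sided):
t* = 2.354 (one-sided for 99%)
Upper bound = x̄ + t* · s/√n = 23.9 + 2.354 · 10.2/√138 = 25.94

We are 99% confident that μ ≤ 25.94.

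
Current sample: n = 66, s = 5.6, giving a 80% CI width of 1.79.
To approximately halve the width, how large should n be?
n ≈ 264

CI width ∝ 1/√n
To reduce width by factor 2, need √n to grow by 2 → need 2² = 4 times as many samples.

Current: n = 66, width = 1.79
New: n = 264, width ≈ 0.89

Width reduced by factor of 1.79/0.89 = 2.01.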